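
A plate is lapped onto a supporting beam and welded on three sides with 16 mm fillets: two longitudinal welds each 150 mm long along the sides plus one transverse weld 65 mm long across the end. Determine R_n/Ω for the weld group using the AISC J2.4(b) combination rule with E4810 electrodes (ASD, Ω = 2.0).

R_n/Ω ≈ 595 kN

E48XX → F_EXX = 480 MPa.
t_e = 0.707 × 16 = 11.31 mm.
R_nwl = 0.6 × 480 × 11.31 × 300 × 10⁻³ = 977.4 kN (longitudinal, 2 welds).
R_nwt = 0.6 × 480 × 11.31 × 65 × 10⁻³ = 211.8 kN (transverse, base value).
(i) R_nwl + R_nwt = 1189 kN; (ii) 0.85 R_nwl + 1.5 R_nwt = 1148 kN.
R_n = max = 1189 kN [governs: (i)]; R_n/Ω = 594.6 kN.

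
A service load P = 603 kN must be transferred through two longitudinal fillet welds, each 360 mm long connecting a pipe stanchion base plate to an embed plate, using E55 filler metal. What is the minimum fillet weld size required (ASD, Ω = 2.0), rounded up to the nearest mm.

E55XX → F_EXX = 550 MPa.
Total weld length L = 720 mm.
Required throat t_e = P × Ω / (0.6 F_EXX × L) = 603 × 2.0 / (0.6 × 550 × 720 × 10⁻³) = 5.076 mm.
Required leg w = t_e / 0.707 = 7.179 mm → use 8 mm.

w = 8 mm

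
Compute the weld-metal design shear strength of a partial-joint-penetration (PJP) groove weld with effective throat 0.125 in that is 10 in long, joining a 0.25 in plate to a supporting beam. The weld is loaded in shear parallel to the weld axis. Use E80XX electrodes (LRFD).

φR_n ≈ 45 kips

E80XX → F_EXX = 80 ksi.
Effective throat (given) t_e = 0.125 in.
A_we = 0.125 × 10 = 1.25 in².
F_nw = 0.6 F_EXX = 48 ksi.
φR_n = 0.75 × 48 × 1.25 = 45 kips.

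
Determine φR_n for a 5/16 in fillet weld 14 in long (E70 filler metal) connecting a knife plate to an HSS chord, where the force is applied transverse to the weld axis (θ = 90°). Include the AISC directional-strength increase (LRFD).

E70XX → F_EXX = 70 ksi.
t_e = 0.707 × 0.3125 = 0.2209 in; A_we = 0.2209 × 14 = 3.093 in².
Directional factor: 1.0 + 0.5 sin^1.5(90°) = 1.5.
F_nw = 0.6 × 70 × 1.5 = 63 ksi.
φR_n = 0.75 × 63 × 3.093 = 146.2 kips.

φR_n ≈ 146 kips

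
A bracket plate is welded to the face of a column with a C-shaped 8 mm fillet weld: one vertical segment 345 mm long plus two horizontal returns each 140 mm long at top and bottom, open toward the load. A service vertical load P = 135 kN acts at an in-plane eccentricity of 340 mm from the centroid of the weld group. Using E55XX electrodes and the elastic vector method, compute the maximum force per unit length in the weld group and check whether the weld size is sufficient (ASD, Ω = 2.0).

f_max ≈ 856 N/mm; adequate

E55XX → F_EXX = 550 MPa.
Total weld length L_w = 625 mm. Treat welds as unit-width lines.
Centroid: x̄ = 2×140×70 / 625 = 31.36 mm from the vertical weld.
Polar moment about centroid: J = I_x + I_y = [345³/12 + 2×140×172.5²] + [345×31.36² + 2(140³/12 + 140×38.64²)] = 12970000 mm³.
Direct shear f_v = P/L_w = 135×10³ / 625 = 216 N/mm (vertical).
Torsion M = P·e = 135×10³ × 340 = 45900000 N·mm.
Critical point at (x, y) = (108.6, 172.5) from centroid. f_tx = M·y/J = 610.5 N/mm; f_ty = M·x/J = 384.5 N/mm.
Resultant f_max = √[f_tx² + (f_v + f_ty)²] = √[610.5² + (216 + 384.5)²] = 856.4 N/mm.
Capacity per unit length: r_n/Ω = (1/2.0) × 0.6 × 550 × (0.707 × 8) = 933.2 N/mm.
856.4 ≤ 933.2 → adequate.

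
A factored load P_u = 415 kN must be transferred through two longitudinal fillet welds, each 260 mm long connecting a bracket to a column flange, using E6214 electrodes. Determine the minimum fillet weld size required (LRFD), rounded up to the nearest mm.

w = 5 mm

E62XX → F_EXX = 620 MPa.
Total weld length L = 520 mm.
Required throat t_e = P_u / (φ × 0.6 F_EXX × L) = 415 / (0.75 × 0.6 × 620 × 520 × 10⁻³) = 2.86 mm.
Required leg w = t_e / 0.707 = 4.046 mm → use 5 mm.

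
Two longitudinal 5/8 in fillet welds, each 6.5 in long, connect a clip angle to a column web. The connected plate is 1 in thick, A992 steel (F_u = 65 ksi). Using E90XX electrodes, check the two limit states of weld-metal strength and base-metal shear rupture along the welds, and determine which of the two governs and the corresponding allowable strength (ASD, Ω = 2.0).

R_n/Ω ≈ 155 kip (weld metal governs)

E90XX → F_EXX = 90 ksi.
t_e = 0.707 × 0.625 = 0.4419 in; L = 13 in.
Weld metal: R_n/Ω = (1/2.0) × 0.6 × 90 × 0.4419 × 13 = 155.1 kip.
Base metal (shear rupture): R_n/Ω = (1/2.0) × 0.6 × 65 × 1 × 13 = 253.5 kip.
Governing: weld metal.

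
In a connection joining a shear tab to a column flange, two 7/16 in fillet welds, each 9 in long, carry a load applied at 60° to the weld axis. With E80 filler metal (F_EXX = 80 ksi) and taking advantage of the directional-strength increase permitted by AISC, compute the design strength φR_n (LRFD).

t_e = 0.707 × 0.4375 = 0.3093 in; A_we = 0.3093 × 18 = 5.568 in².
Directional factor: 1.0 + 0.5 sin^1.5(60°) = 1.403.
F_nw = 0.6 × 80 × 1.403 = 67.34 ksi.
φR_n = 0.75 × 67.34 × 5.568 = 281.2 kips.

φR_n ≈ 281 kips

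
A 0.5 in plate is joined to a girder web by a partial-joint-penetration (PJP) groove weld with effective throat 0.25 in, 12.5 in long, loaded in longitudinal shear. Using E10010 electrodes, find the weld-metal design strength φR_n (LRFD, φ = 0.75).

φR_n ≈ 141 kips

E100XX → F_EXX = 100 ksi.
Effective throat (given) t_e = 0.25 in.
A_we = 0.25 × 12.5 = 3.125 in².
F_nw = 0.6 F_EXX = 60 ksi.
φR_n = 0.75 × 60 × 3.125 = 140.6 kips.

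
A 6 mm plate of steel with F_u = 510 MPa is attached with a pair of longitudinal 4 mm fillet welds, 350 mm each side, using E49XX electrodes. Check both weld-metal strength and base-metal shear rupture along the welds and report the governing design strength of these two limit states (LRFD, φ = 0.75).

E49XX → F_EXX = 490 MPa.
t_e = 0.707 × 4 = 2.828 mm; L = 700 mm.
Weld metal: φR_n = 0.75 × 0.6 × 490 × 2.828 × 700 × 10⁻³ = 436.5 kN.
Base metal (shear rupture): φR_n = 0.75 × 0.6 × 510 × 6 × 700 × 10⁻³ = 963.9 kN.
Governing: weld metal.

φR_n ≈ 437 kN (weld metal governs)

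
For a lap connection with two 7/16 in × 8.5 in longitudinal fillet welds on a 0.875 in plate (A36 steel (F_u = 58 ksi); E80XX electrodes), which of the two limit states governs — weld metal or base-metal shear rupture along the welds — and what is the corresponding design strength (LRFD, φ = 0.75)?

φR_n ≈ 189 kips (weld metal governs)

E80XX → F_EXX = 80 ksi.
t_e = 0.707 × 0.4375 = 0.3093 in; L = 17 in.
Weld metal: φR_n = 0.75 × 0.6 × 80 × 0.3093 × 17 = 189.3 kips.
Base metal (shear rupture): φR_n = 0.75 × 0.6 × 58 × 0.875 × 17 = 388.2 kips.
Governing: weld metal.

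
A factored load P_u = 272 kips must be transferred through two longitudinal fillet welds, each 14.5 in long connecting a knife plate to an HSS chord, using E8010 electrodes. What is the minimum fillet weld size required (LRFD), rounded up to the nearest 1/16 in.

w = 3/8 in

E80XX → F_EXX = 80 ksi.
Total weld length L = 29 in.
Required throat t_e = P_u / (φ × 0.6 F_EXX × L) = 272 / (0.75 × 0.6 × 80 × 29) = 0.2605 in.
Required leg w = t_e / 0.707 = 0.3685 in → use 3/8 in.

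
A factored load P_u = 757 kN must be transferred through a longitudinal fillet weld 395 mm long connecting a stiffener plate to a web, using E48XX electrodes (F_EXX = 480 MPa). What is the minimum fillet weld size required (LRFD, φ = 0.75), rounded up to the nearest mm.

Total weld length L = 395 mm.
Required throat t_e = P_u / (φ × 0.6 F_EXX × L) = 757 / (0.75 × 0.6 × 480 × 395 × 10⁻³) = 8.872 mm.
Required leg w = t_e / 0.707 = 12.55 mm → use 13 mm.

w = 13 mm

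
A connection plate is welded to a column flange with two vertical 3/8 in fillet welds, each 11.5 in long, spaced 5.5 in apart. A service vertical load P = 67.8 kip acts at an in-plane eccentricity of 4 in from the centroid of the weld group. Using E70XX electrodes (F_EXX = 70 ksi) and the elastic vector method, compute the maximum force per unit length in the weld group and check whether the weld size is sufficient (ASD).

Total weld length L_w = 23 in. Treat welds as unit-width lines.
Polar moment about centroid: J = 2[d³/12 + d(b/2)²] = 2[11.5³/12 + 11.5×2.75²] = 427.4 in³.
Direct shear f_v = P/L_w = 67.8 / 23 = 2.948 kip/in (vertical).
Torsion M = P·e = 67.8 × 4 = 271.2 kip·in.
Critical point at (x, y) = (2.75, 5.75) from centroid. f_tx = M·y/J = 3.648 kip/in; f_ty = M·x/J = 1.745 kip/in.
Resultant f_max = √[f_tx² + (f_v + f_ty)²] = √[3.648² + (2.948 + 1.745)²] = 5.944 kip/in.
Capacity per unit length: r_n/Ω = (1/2.0) × 0.6 × 70 × (0.707 × 0.375) = 5.568 kip/in.
5.944 > 5.568 → NOT adequate.

f_max ≈ 5.94 kip/in; NOT adequate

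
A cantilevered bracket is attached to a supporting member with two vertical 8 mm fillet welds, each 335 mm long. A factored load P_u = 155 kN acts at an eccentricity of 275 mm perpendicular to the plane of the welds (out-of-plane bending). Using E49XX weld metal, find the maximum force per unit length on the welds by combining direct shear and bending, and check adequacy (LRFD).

f_max ≈ 1160 N/mm; adequate

E49XX → F_EXX = 490 MPa.
L_w = 2 × 335 = 670 mm; section modulus (unit throat) S = 2 × L²/6 = 37410 mm².
Direct shear f_v = P/L_w = 155×10³/670 = 231.3 N/mm.
Moment M = P × e = 155×10³ × 275 = 42625000 N·mm; bending f_b = M/S = 1139 N/mm.
f_max = √(f_v² + f_b²) = √(231.3² + 1139²) = 1163 N/mm.
φr_n = 0.75 × 0.6 × 490 × (0.707 × 8) = 1247 N/mm → adequate.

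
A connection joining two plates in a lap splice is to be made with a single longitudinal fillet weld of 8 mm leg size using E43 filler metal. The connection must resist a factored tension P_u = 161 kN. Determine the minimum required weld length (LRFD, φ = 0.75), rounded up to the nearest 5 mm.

E43XX → F_EXX = 430 MPa.
Throat t_e = 0.707 × 8 = 5.656 mm.
φr_n = 0.75 × 0.6 × 430 × 5.656 × 10⁻³ = 1.094 kN/mm.
L_req = P_u / φr_n = 161 / 1.094 = 147.1 mm total.
Round up → use L = 150 mm.

L = 150 mm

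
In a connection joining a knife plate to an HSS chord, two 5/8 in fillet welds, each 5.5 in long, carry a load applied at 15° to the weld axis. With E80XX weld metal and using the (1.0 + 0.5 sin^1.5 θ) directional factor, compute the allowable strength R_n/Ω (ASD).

E80XX → F_EXX = 80 ksi.
t_e = 0.707 × 0.625 = 0.4419 in; A_we = 0.4419 × 11 = 4.861 in².
Directional factor: 1.0 + 0.5 sin^1.5(15°) = 1.066.
F_nw = 0.6 × 80 × 1.066 = 51.16 ksi.
R_n/Ω = (51.16 × 4.861) / 2.0 = 124.3 kips.

R_n/Ω ≈ 124 kips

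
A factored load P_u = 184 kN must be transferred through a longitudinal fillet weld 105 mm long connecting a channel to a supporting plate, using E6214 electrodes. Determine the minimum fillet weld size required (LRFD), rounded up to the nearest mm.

E62XX → F_EXX = 620 MPa.
Total weld length L = 105 mm.
Required throat t_e = P_u / (φ × 0.6 F_EXX × L) = 184 / (0.75 × 0.6 × 620 × 105 × 10⁻³) = 6.281 mm.
Required leg w = t_e / 0.707 = 8.884 mm → use 9 mm.

w = 9 mm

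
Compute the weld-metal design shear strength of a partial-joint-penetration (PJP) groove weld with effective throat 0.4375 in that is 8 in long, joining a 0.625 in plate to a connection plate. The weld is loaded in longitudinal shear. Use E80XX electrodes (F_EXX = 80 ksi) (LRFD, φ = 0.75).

Effective throat (given) t_e = 0.4375 in.
A_we = 0.4375 × 8 = 3.5 in².
F_nw = 0.6 F_EXX = 48 ksi.
φR_n = 0.75 × 48 × 3.5 = 126 kips.

φR_n ≈ 126 kips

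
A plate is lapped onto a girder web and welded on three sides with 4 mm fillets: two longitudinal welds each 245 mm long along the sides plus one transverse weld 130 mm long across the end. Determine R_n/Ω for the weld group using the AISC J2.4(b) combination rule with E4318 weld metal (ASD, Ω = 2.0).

R_n/Ω ≈ 226 kN

E43XX → F_EXX = 430 MPa.
t_e = 0.707 × 4 = 2.828 mm.
R_nwl = 0.6 × 430 × 2.828 × 490 × 10⁻³ = 357.5 kN (longitudinal, 2 welds).
R_nwt = 0.6 × 430 × 2.828 × 130 × 10⁻³ = 94.85 kN (transverse, base value).
(i) R_nwl + R_nwt = 452.4 kN; (ii) 0.85 R_nwl + 1.5 R_nwt = 446.2 kN.
R_n = max = 452.4 kN [governs: (i)]; R_n/Ω = 226.2 kN.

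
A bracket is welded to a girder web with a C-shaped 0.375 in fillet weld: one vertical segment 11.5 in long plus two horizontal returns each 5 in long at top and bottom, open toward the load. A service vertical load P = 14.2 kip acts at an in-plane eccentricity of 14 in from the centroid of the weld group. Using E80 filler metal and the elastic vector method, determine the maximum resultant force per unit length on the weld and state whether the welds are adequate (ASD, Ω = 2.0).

E80XX → F_EXX = 80 ksi.
Total weld length L_w = 21.5 in. Treat welds as unit-width lines.
Centroid: x̄ = 2×5×2.5 / 21.5 = 1.163 in from the vertical weld.
Polar moment about centroid: J = I_x + I_y = [11.5³/12 + 2×5×5.75²] + [11.5×1.163² + 2(5³/12 + 5×1.337²)] = 511.6 in³.
Direct shear f_v = P/L_w = 14.2 / 21.5 = 0.6605 kip/in (vertical).
Torsion M = P·e = 14.2 × 14 = 198.8 kip·in.
Critical point at (x, y) = (3.837, 5.75) from centroid. f_tx = M·y/J = 2.234 kip/in; f_ty = M·x/J = 1.491 kip/in.
Resultant f_max = √[f_tx² + (f_v + f_ty)²] = √[2.234² + (0.6605 + 1.491)²] = 3.102 kip/in.
Capacity per unit length: r_n/Ω = (1/2.0) × 0.6 × 80 × (0.707 × 0.375) = 6.363 kip/in.
3.102 ≤ 6.363 → adequate.

f_max ≈ 3.1 kip/in; adequate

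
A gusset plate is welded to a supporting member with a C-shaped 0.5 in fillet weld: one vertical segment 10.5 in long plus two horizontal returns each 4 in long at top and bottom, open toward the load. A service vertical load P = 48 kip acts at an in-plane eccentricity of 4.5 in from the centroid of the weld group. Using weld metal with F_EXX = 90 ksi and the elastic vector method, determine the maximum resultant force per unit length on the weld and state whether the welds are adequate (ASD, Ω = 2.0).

Total weld length L_w = 18.5 in. Treat welds as unit-width lines.
Centroid: x̄ = 2×4×2 / 18.5 = 0.8649 in from the vertical weld.
Polar moment about centroid: J = I_x + I_y = [10.5³/12 + 2×4×5.25²] + [10.5×0.8649² + 2(4³/12 + 4×1.135²)] = 345.8 in³.
Direct shear f_v = P/L_w = 48 / 18.5 = 2.595 kip/in (vertical).
Torsion M = P·e = 48 × 4.5 = 216 kip·in.
Critical point at (x, y) = (3.135, 5.25) from centroid. f_tx = M·y/J = 3.279 kip/in; f_ty = M·x/J = 1.958 kip/in.
Resultant f_max = √[f_tx² + (f_v + f_ty)²] = √[3.279² + (2.595 + 1.958)²] = 5.611 kip/in.
Capacity per unit length: r_n/Ω = (1/2.0) × 0.6 × 90 × (0.707 × 0.5) = 9.544 kip/in.
5.611 ≤ 9.544 → adequate.

f_max ≈ 5.61 kip/in; adequate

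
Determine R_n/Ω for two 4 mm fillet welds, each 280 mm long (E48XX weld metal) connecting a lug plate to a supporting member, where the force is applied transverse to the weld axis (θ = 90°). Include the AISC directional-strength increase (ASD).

R_n/Ω ≈ 342 kN

E48XX → F_EXX = 480 MPa.
t_e = 0.707 × 4 = 2.828 mm; A_we = 2.828 × 560 = 1584 mm².
Directional factor: 1.0 + 0.5 sin^1.5(90°) = 1.5.
F_nw = 0.6 × 480 × 1.5 = 432 MPa.
R_n/Ω = (432 × 1584) / 2.0 × 10⁻³ = 342.1 kN.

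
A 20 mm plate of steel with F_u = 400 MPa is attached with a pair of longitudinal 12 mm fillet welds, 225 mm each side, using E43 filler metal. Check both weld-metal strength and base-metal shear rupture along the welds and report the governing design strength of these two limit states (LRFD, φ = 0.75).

E43XX → F_EXX = 430 MPa.
t_e = 0.707 × 12 = 8.484 mm; L = 450 mm.
Weld metal: φR_n = 0.75 × 0.6 × 430 × 8.484 × 450 × 10⁻³ = 738.7 kN.
Base metal (shear rupture): φR_n = 0.75 × 0.6 × 400 × 20 × 450 × 10⁻³ = 1620 kN.
Governing: weld metal.

φR_n ≈ 739 kN (weld metal governs)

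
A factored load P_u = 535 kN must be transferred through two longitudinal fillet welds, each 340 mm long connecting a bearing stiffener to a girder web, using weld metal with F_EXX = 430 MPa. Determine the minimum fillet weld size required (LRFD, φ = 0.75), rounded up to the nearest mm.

Total weld length L = 680 mm.
Required throat t_e = P_u / (φ × 0.6 F_EXX × L) = 535 / (0.75 × 0.6 × 430 × 680 × 10⁻³) = 4.066 mm.
Required leg w = t_e / 0.707 = 5.751 mm → use 6 mm.

w = 6 mm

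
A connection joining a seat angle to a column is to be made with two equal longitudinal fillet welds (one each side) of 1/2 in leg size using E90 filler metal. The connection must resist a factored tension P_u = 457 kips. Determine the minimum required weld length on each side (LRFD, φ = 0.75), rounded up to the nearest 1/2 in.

E90XX → F_EXX = 90 ksi.
Throat t_e = 0.707 × 0.5 = 0.3535 in.
φr_n = 0.75 × 0.6 × 90 × 0.3535 = 14.32 kips/in.
L_req = P_u / φr_n = 457 / 14.32 = 31.92 in total.
Per side: 31.92 / 2 = 15.96 in.
Round up → use L = 16 in on each side.

L = 16 in on each side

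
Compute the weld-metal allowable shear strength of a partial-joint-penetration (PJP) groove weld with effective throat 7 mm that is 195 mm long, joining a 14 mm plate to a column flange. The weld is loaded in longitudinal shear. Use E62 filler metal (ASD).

R_n/Ω ≈ 254 kN

E62XX → F_EXX = 620 MPa.
Effective throat (given) t_e = 7 mm.
A_we = 7 × 195 = 1365 mm².
F_nw = 0.6 F_EXX = 372 MPa.
R_n/Ω = (372 × 1365) / 2.0 × 10⁻³ = 253.9 kN.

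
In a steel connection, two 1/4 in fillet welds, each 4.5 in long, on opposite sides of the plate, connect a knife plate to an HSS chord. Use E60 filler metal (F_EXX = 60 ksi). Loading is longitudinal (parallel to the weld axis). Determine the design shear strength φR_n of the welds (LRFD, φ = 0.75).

Effective throat t_e = 0.707 × 0.25 = 0.1767 in.
Total length L = 9 in; A_we = 0.1767 × 9 = 1.591 in².
F_nw = 0.6 F_EXX = 0.6 × 60 = 36 ksi.
φR_n = 0.75 × 36 × 1.591 = 42.95 kip.

φR_n ≈ 43 kip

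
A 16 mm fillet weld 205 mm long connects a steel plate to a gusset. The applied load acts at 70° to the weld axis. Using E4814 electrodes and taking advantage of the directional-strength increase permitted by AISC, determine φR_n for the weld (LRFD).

E48XX → F_EXX = 480 MPa.
t_e = 0.707 × 16 = 11.31 mm; A_we = 11.31 × 205 = 2319 mm².
Directional factor: 1.0 + 0.5 sin^1.5(70°) = 1.455.
F_nw = 0.6 × 480 × 1.455 = 419.2 MPa.
φR_n = 0.75 × 419.2 × 2319 × 10⁻³ = 729 kN.

φR_n ≈ 729 kN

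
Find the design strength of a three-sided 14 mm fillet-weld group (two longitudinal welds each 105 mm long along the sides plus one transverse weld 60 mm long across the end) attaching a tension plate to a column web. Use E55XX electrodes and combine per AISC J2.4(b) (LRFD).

E55XX → F_EXX = 550 MPa.
t_e = 0.707 × 14 = 9.898 mm.
R_nwl = 0.6 × 550 × 9.898 × 210 × 10⁻³ = 685.9 kN (longitudinal, 2 welds).
R_nwt = 0.6 × 550 × 9.898 × 60 × 10⁻³ = 196 kN (transverse, base value).
(i) R_nwl + R_nwt = 881.9 kN; (ii) 0.85 R_nwl + 1.5 R_nwt = 877 kN.
R_n = max = 881.9 kN [governs: (i)]; φR_n = 661.4 kN.

φR_n ≈ 661 kN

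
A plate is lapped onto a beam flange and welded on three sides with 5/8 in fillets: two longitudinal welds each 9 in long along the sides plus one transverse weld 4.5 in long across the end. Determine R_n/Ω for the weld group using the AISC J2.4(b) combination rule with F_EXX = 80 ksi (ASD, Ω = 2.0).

t_e = 0.707 × 0.625 = 0.4419 in.
R_nwl = 0.6 × 80 × 0.4419 × 18 = 381.8 kips (longitudinal, 2 welds).
R_nwt = 0.6 × 80 × 0.4419 × 4.5 = 95.44 kips (transverse, base value).
(i) R_nwl + R_nwt = 477.2 kips; (ii) 0.85 R_nwl + 1.5 R_nwt = 467.7 kips.
R_n = max = 477.2 kips [governs: (i)]; R_n/Ω = 238.6 kips.

R_n/Ω ≈ 239 kips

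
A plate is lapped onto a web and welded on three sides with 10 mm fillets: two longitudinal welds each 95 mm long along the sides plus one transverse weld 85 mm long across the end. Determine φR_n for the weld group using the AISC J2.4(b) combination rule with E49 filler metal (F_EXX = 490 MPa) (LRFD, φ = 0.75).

t_e = 0.707 × 10 = 7.07 mm.
R_nwl = 0.6 × 490 × 7.07 × 190 × 10⁻³ = 394.9 kN (longitudinal, 2 welds).
R_nwt = 0.6 × 490 × 7.07 × 85 × 10⁻³ = 176.7 kN (transverse, base value).
(i) R_nwl + R_nwt = 571.6 kN; (ii) 0.85 R_nwl + 1.5 R_nwt = 600.7 kN.
R_n = max = 600.7 kN [governs: (ii)]; φR_n = 450.5 kN.

φR_n ≈ 451 kN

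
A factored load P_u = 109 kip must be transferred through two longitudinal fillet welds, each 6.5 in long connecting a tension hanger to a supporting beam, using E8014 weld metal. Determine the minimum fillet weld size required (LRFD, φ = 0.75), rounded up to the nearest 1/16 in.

E80XX → F_EXX = 80 ksi.
Total weld length L = 13 in.
Required throat t_e = P_u / (φ × 0.6 F_EXX × L) = 109 / (0.75 × 0.6 × 80 × 13) = 0.2329 in.
Required leg w = t_e / 0.707 = 0.3294 in → use 3/8 in.

w = 3/8 in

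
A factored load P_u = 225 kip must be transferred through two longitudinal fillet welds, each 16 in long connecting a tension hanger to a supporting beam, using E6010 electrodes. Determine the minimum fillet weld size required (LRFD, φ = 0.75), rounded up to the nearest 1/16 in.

E60XX → F_EXX = 60 ksi.
Total weld length L = 32 in.
Required throat t_e = P_u / (φ × 0.6 F_EXX × L) = 225 / (0.75 × 0.6 × 60 × 32) = 0.2604 in.
Required leg w = t_e / 0.707 = 0.3683 in → use 3/8 in.

w = 3/8 in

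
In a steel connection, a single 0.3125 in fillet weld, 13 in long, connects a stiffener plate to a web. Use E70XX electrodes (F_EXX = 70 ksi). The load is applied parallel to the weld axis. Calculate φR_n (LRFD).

φR_n ≈ 90.5 kips

Effective throat t_e = 0.707 × 0.3125 = 0.2209 in.
Total length L = 13 in; A_we = 0.2209 × 13 = 2.872 in².
F_nw = 0.6 F_EXX = 0.6 × 70 = 42 ksi.
φR_n = 0.75 × 42 × 2.872 = 90.47 kips.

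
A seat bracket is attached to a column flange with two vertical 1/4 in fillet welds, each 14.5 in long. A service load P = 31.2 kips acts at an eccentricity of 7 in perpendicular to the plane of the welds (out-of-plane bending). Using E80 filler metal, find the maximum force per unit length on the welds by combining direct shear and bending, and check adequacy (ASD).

E80XX → F_EXX = 80 ksi.
L_w = 2 × 14.5 = 29 in; section modulus (unit throat) S = 2 × L²/6 = 70.08 in².
Direct shear f_v = P/L_w = 31.2/29 = 1.076 kip/in.
Moment M = P × e = 31.2 × 7 = 218.4 kip·in; bending f_b = M/S = 3.116 kip/in.
f_max = √(f_v² + f_b²) = √(1.076² + 3.116²) = 3.297 kip/in.
r_n/Ω = (1/2.0) × 0.6 × 80 × (0.707 × 0.25) = 4.242 kip/in → adequate.

f_max ≈ 3.3 kip/in; adequate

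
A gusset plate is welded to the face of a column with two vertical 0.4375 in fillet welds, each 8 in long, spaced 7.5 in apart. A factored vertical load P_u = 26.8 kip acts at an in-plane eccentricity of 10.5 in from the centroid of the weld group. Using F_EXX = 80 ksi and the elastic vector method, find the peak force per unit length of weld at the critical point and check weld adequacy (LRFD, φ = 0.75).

f_max ≈ 6.24 kip/in; adequate

Total weld length L_w = 16 in. Treat welds as unit-width lines.
Polar moment about centroid: J = 2[d³/12 + d(b/2)²] = 2[8³/12 + 8×3.75²] = 310.3 in³.
Direct shear f_v = P/L_w = 26.8 / 16 = 1.675 kip/in (vertical).
Torsion M = P·e = 26.8 × 10.5 = 281.4 kip·in.
Critical point at (x, y) = (3.75, 4) from centroid. f_tx = M·y/J = 3.627 kip/in; f_ty = M·x/J = 3.4 kip/in.
Resultant f_max = √[f_tx² + (f_v + f_ty)²] = √[3.627² + (1.675 + 3.4)²] = 6.238 kip/in.
Capacity per unit length: φr_n = 0.75 × 0.6 × 80 × (0.707 × 0.4375) = 11.14 kip/in.
6.238 ≤ 11.14 → adequate.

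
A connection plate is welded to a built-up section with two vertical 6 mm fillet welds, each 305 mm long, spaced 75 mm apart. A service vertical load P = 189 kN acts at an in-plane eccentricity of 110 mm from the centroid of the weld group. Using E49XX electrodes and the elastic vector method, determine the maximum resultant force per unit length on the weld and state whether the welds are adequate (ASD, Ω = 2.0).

E49XX → F_EXX = 490 MPa.
Total weld length L_w = 610 mm. Treat welds as unit-width lines.
Polar moment about centroid: J = 2[d³/12 + d(b/2)²] = 2[305³/12 + 305×37.5²] = 5587000 mm³.
Direct shear f_v = P/L_w = 189×10³ / 610 = 309.8 N/mm (vertical).
Torsion M = P·e = 189×10³ × 110 = 20790000 N·mm.
Critical point at (x, y) = (37.5, 152.5) from centroid. f_tx = M·y/J = 567.5 N/mm; f_ty = M·x/J = 139.6 N/mm.
Resultant f_max = √[f_tx² + (f_v + f_ty)²] = √[567.5² + (309.8 + 139.6)²] = 723.9 N/mm.
Capacity per unit length: r_n/Ω = (1/2.0) × 0.6 × 490 × (0.707 × 6) = 623.6 N/mm.
723.9 > 623.6 → NOT adequate.

f_max ≈ 724 N/mm; NOT adequate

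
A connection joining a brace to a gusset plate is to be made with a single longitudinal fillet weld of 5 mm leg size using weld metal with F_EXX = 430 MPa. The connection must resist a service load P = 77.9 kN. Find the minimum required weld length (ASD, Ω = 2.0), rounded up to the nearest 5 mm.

Throat t_e = 0.707 × 5 = 3.535 mm.
r_n/Ω = (0.6 × 430 × 3.535) / 2.0 = 456 N/mm = 0.456 kN/mm.
L_req = P / (r_n/Ω) = 77.9 / 0.456 = 170.8 mm total.
Round up → use L = 175 mm.

L = 175 mm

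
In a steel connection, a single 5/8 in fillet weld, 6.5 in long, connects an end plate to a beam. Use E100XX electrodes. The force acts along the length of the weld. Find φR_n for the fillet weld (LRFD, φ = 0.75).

E100XX → F_EXX = 100 ksi.
Effective throat t_e = 0.707 × 0.625 = 0.4419 in.
Total length L = 6.5 in; A_we = 0.4419 × 6.5 = 2.872 in².
F_nw = 0.6 F_EXX = 0.6 × 100 = 60 ksi.
φR_n = 0.75 × 60 × 2.872 = 129.2 kips.

φR_n ≈ 129 kips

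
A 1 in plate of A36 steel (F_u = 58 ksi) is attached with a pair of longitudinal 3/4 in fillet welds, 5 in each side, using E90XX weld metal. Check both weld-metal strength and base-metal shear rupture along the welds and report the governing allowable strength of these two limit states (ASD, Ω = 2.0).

E90XX → F_EXX = 90 ksi.
t_e = 0.707 × 0.75 = 0.5302 in; L = 10 in.
Weld metal: R_n/Ω = (1/2.0) × 0.6 × 90 × 0.5302 × 10 = 143.2 kip.
Base metal (shear rupture): R_n/Ω = (1/2.0) × 0.6 × 58 × 1 × 10 = 174 kip.
Governing: weld metal.

R_n/Ω ≈ 143 kip (weld metal governs)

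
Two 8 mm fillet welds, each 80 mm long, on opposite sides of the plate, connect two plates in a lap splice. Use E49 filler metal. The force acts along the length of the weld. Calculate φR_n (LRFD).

φR_n ≈ 200 kN

E49XX → F_EXX = 490 MPa.
Effective throat t_e = 0.707 × 8 = 5.656 mm.
Total length L = 160 mm; A_we = 5.656 × 160 = 905 mm².
F_nw = 0.6 F_EXX = 0.6 × 490 = 294 MPa.
φR_n = 0.75 × 294 × 905 × 10⁻³ = 199.5 kN.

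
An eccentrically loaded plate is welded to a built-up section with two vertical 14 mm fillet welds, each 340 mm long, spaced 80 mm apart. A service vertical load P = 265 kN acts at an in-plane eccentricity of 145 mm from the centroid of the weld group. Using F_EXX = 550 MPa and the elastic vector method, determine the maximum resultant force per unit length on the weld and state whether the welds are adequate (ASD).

f_max ≈ 1040 N/mm; adequate

Total weld length L_w = 680 mm. Treat welds as unit-width lines.
Polar moment about centroid: J = 2[d³/12 + d(b/2)²] = 2[340³/12 + 340×40²] = 7639000 mm³.
Direct shear f_v = P/L_w = 265×10³ / 680 = 389.7 N/mm (vertical).
Torsion M = P·e = 265×10³ × 145 = 38425000 N·mm.
Critical point at (x, y) = (40, 170) from centroid. f_tx = M·y/J = 855.2 N/mm; f_ty = M·x/J = 201.2 N/mm.
Resultant f_max = √[f_tx² + (f_v + f_ty)²] = √[855.2² + (389.7 + 201.2)²] = 1039 N/mm.
Capacity per unit length: r_n/Ω = (1/2.0) × 0.6 × 550 × (0.707 × 14) = 1633 N/mm.
1039 ≤ 1633 → adequate.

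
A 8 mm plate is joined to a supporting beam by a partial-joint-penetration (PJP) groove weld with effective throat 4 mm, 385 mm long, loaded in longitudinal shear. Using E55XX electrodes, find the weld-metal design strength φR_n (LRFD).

φR_n ≈ 381 kN

E55XX → F_EXX = 550 MPa.
Effective throat (given) t_e = 4 mm.
A_we = 4 × 385 = 1540 mm².
F_nw = 0.6 F_EXX = 330 MPa.
φR_n = 0.75 × 330 × 1540 × 10⁻³ = 381.1 kN.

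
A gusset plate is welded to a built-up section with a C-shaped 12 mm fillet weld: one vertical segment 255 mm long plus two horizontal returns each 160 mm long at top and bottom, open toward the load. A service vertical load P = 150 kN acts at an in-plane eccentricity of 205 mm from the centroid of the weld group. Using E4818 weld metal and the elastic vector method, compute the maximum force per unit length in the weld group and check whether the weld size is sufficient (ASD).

f_max ≈ 845 N/mm; adequate

E48XX → F_EXX = 480 MPa.
Total weld length L_w = 575 mm. Treat welds as unit-width lines.
Centroid: x̄ = 2×160×80 / 575 = 44.52 mm from the vertical weld.
Polar moment about centroid: J = I_x + I_y = [255³/12 + 2×160×127.5²] + [255×44.52² + 2(160³/12 + 160×35.48²)] = 8175000 mm³.
Direct shear f_v = P/L_w = 150×10³ / 575 = 260.9 N/mm (vertical).
Torsion M = P·e = 150×10³ × 205 = 30750000 N·mm.
Critical point at (x, y) = (115.5, 127.5) from centroid. f_tx = M·y/J = 479.6 N/mm; f_ty = M·x/J = 434.4 N/mm.
Resultant f_max = √[f_tx² + (f_v + f_ty)²] = √[479.6² + (260.9 + 434.4)²] = 844.6 N/mm.
Capacity per unit length: r_n/Ω = (1/2.0) × 0.6 × 480 × (0.707 × 12) = 1222 N/mm.
844.6 ≤ 1222 → adequate.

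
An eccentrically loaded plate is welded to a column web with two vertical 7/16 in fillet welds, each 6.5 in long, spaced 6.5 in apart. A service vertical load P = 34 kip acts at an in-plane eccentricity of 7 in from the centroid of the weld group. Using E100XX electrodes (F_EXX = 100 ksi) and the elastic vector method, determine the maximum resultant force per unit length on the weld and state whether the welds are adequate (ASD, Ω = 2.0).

Total weld length L_w = 13 in. Treat welds as unit-width lines.
Polar moment about centroid: J = 2[d³/12 + d(b/2)²] = 2[6.5³/12 + 6.5×3.25²] = 183.1 in³.
Direct shear f_v = P/L_w = 34 / 13 = 2.615 kip/in (vertical).
Torsion M = P·e = 34 × 7 = 238 kip·in.
Critical point at (x, y) = (3.25, 3.25) from centroid. f_tx = M·y/J = 4.225 kip/in; f_ty = M·x/J = 4.225 kip/in.
Resultant f_max = √[f_tx² + (f_v + f_ty)²] = √[4.225² + (2.615 + 4.225)²] = 8.04 kip/in.
Capacity per unit length: r_n/Ω = (1/2.0) × 0.6 × 100 × (0.707 × 0.4375) = 9.279 kip/in.
8.04 ≤ 9.279 → adequate.

f_max ≈ 8.04 kip/in; adequate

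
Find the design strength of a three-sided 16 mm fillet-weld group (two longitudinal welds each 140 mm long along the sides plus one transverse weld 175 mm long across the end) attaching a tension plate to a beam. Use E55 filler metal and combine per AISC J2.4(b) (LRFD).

φR_n ≈ 1400 kN

E55XX → F_EXX = 550 MPa.
t_e = 0.707 × 16 = 11.31 mm.
R_nwl = 0.6 × 550 × 11.31 × 280 × 10⁻³ = 1045 kN (longitudinal, 2 welds).
R_nwt = 0.6 × 550 × 11.31 × 175 × 10⁻³ = 653.3 kN (transverse, base value).
(i) R_nwl + R_nwt = 1698 kN; (ii) 0.85 R_nwl + 1.5 R_nwt = 1868 kN.
R_n = max = 1868 kN [governs: (ii)]; φR_n = 1401 kN.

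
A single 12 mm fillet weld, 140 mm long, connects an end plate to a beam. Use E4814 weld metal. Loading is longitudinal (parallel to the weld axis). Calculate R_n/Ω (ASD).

R_n/Ω ≈ 171 kN

E48XX → F_EXX = 480 MPa.
Effective throat t_e = 0.707 × 12 = 8.484 mm.
Total length L = 140 mm; A_we = 8.484 × 140 = 1188 mm².
F_nw = 0.6 F_EXX = 0.6 × 480 = 288 MPa.
R_n = 288 × 1188 × 10⁻³ = 342.1 kN; R_n/Ω = 342.1/2.0 = 171 kN.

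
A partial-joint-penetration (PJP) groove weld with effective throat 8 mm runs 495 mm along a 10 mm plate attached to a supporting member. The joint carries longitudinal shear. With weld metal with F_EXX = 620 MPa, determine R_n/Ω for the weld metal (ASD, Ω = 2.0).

Effective throat (given) t_e = 8 mm.
A_we = 8 × 495 = 3960 mm².
F_nw = 0.6 F_EXX = 372 MPa.
R_n/Ω = (372 × 3960) / 2.0 × 10⁻³ = 736.6 kN.

R_n/Ω ≈ 737 kN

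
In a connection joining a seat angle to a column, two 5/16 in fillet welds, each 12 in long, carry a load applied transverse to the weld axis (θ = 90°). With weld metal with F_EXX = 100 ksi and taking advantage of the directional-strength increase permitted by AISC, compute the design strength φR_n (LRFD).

φR_n ≈ 358 kips

t_e = 0.707 × 0.3125 = 0.2209 in; A_we = 0.2209 × 24 = 5.302 in².
Directional factor: 1.0 + 0.5 sin^1.5(90°) = 1.5.
F_nw = 0.6 × 100 × 1.5 = 90 ksi.
φR_n = 0.75 × 90 × 5.302 = 357.9 kips.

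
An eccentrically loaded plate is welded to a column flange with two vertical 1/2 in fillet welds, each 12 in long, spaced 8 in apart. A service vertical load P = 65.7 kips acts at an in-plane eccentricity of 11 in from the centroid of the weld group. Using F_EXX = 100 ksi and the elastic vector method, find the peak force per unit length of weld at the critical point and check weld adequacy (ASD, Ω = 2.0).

Total weld length L_w = 24 in. Treat welds as unit-width lines.
Polar moment about centroid: J = 2[d³/12 + d(b/2)²] = 2[12³/12 + 12×4²] = 672 in³.
Direct shear f_v = P/L_w = 65.7 / 24 = 2.738 kip/in (vertical).
Torsion M = P·e = 65.7 × 11 = 722.7 kip·in.
Critical point at (x, y) = (4, 6) from centroid. f_tx = M·y/J = 6.453 kip/in; f_ty = M·x/J = 4.302 kip/in.
Resultant f_max = √[f_tx² + (f_v + f_ty)²] = √[6.453² + (2.738 + 4.302)²] = 9.549 kip/in.
Capacity per unit length: r_n/Ω = (1/2.0) × 0.6 × 100 × (0.707 × 0.5) = 10.6 kip/in.
9.549 ≤ 10.6 → adequate.

f_max ≈ 9.55 kip/in; adequate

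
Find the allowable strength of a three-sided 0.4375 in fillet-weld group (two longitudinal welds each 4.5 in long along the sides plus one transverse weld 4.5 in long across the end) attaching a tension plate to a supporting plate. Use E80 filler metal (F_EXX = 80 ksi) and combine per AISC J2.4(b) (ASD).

R_n/Ω ≈ 107 kips

t_e = 0.707 × 0.4375 = 0.3093 in.
R_nwl = 0.6 × 80 × 0.3093 × 9 = 133.6 kips (longitudinal, 2 welds).
R_nwt = 0.6 × 80 × 0.3093 × 4.5 = 66.81 kips (transverse, base value).
(i) R_nwl + R_nwt = 200.4 kips; (ii) 0.85 R_nwl + 1.5 R_nwt = 213.8 kips.
R_n = max = 213.8 kips [governs: (ii)]; R_n/Ω = 106.9 kips.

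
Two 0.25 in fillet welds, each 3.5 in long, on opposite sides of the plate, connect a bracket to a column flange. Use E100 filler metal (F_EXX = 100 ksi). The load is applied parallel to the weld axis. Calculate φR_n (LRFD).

φR_n ≈ 55.7 kip

Effective throat t_e = 0.707 × 0.25 = 0.1767 in.
Total length L = 7 in; A_we = 0.1767 × 7 = 1.237 in².
F_nw = 0.6 F_EXX = 0.6 × 100 = 60 ksi.
φR_n = 0.75 × 60 × 1.237 = 55.68 kip.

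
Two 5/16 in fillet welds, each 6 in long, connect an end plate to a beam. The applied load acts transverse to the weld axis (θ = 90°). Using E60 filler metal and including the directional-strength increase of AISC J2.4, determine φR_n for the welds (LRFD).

φR_n ≈ 107 kips

E60XX → F_EXX = 60 ksi.
t_e = 0.707 × 0.3125 = 0.2209 in; A_we = 0.2209 × 12 = 2.651 in².
Directional factor: 1.0 + 0.5 sin^1.5(90°) = 1.5.
F_nw = 0.6 × 60 × 1.5 = 54 ksi.
φR_n = 0.75 × 54 × 2.651 = 107.4 kips.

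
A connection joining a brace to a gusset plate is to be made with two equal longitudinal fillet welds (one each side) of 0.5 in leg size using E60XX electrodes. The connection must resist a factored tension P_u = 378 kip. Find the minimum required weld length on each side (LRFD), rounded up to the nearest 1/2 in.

L = 20 in on each side

E60XX → F_EXX = 60 ksi.
Throat t_e = 0.707 × 0.5 = 0.3535 in.
φr_n = 0.75 × 0.6 × 60 × 0.3535 = 9.544 kip/in.
L_req = P_u / φr_n = 378 / 9.544 = 39.6 in total.
Per side: 39.6 / 2 = 19.8 in.
Round up → use L = 20 in on each side.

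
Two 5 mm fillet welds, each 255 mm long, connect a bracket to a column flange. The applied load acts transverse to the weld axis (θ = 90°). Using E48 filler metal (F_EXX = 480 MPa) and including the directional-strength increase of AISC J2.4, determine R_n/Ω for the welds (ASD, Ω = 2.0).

t_e = 0.707 × 5 = 3.535 mm; A_we = 3.535 × 510 = 1803 mm².
Directional factor: 1.0 + 0.5 sin^1.5(90°) = 1.5.
F_nw = 0.6 × 480 × 1.5 = 432 MPa.
R_n/Ω = (432 × 1803) / 2.0 × 10⁻³ = 389.4 kN.

R_n/Ω ≈ 389 kN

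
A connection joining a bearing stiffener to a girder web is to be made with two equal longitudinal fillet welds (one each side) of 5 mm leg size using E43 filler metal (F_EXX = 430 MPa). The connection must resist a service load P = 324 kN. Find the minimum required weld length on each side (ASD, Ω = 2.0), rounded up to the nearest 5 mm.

Throat t_e = 0.707 × 5 = 3.535 mm.
r_n/Ω = (0.6 × 430 × 3.535) / 2.0 = 456 N/mm = 0.456 kN/mm.
L_req = P / (r_n/Ω) = 324 / 0.456 = 710.5 mm total.
Per side: 710.5 / 2 = 355.3 mm.
Round up → use L = 360 mm on each side.

L = 360 mm on each side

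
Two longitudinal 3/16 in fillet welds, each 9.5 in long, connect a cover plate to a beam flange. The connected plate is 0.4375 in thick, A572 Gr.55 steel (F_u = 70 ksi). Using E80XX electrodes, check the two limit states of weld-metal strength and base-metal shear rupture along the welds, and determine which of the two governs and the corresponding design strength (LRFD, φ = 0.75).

φR_n ≈ 90.7 kip (weld metal governs)

E80XX → F_EXX = 80 ksi.
t_e = 0.707 × 0.1875 = 0.1326 in; L = 19 in.
Weld metal: φR_n = 0.75 × 0.6 × 80 × 0.1326 × 19 = 90.67 kip.
Base metal (shear rupture): φR_n = 0.75 × 0.6 × 70 × 0.4375 × 19 = 261.8 kip.
Governing: weld metal.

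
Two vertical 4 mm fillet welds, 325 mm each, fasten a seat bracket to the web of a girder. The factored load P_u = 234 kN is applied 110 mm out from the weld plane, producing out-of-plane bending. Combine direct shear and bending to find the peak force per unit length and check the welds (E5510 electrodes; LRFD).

f_max ≈ 815 N/mm; NOT adequate

E55XX → F_EXX = 550 MPa.
L_w = 2 × 325 = 650 mm; section modulus (unit throat) S = 2 × L²/6 = 35210 mm².
Direct shear f_v = P/L_w = 234×10³/650 = 360 N/mm.
Moment M = P × e = 234×10³ × 110 = 25740000 N·mm; bending f_b = M/S = 731.1 N/mm.
f_max = √(f_v² + f_b²) = √(360² + 731.1²) = 814.9 N/mm.
φr_n = 0.75 × 0.6 × 550 × (0.707 × 4) = 699.9 N/mm → NOT adequate.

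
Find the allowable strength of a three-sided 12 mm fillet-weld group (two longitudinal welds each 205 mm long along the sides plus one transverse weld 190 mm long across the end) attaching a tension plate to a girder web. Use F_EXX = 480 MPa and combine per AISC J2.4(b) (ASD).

t_e = 0.707 × 12 = 8.484 mm.
R_nwl = 0.6 × 480 × 8.484 × 410 × 10⁻³ = 1002 kN (longitudinal, 2 welds).
R_nwt = 0.6 × 480 × 8.484 × 190 × 10⁻³ = 464.2 kN (transverse, base value).
(i) R_nwl + R_nwt = 1466 kN; (ii) 0.85 R_nwl + 1.5 R_nwt = 1548 kN.
R_n = max = 1548 kN [governs: (ii)]; R_n/Ω = 773.9 kN.

R_n/Ω ≈ 774 kN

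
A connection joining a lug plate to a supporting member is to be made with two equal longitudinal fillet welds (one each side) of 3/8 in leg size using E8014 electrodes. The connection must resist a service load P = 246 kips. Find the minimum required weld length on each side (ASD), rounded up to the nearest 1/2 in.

E80XX → F_EXX = 80 ksi.
Throat t_e = 0.707 × 0.375 = 0.2651 in.
r_n/Ω = (0.6 × 80 × 0.2651) / 2.0 = 6.363 kip/in.
L_req = P / (r_n/Ω) = 246 / 6.363 = 38.66 in total.
Per side: 38.66 / 2 = 19.33 in.
Round up → use L = 19.5 in on each side.

L = 19.5 in on each side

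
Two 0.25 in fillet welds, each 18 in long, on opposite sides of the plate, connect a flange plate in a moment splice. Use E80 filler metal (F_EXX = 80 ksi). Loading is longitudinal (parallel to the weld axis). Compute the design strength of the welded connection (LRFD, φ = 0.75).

φR_n ≈ 229 kips

Effective throat t_e = 0.707 × 0.25 = 0.1767 in.
Total length L = 36 in; A_we = 0.1767 × 36 = 6.363 in².
F_nw = 0.6 F_EXX = 0.6 × 80 = 48 ksi.
φR_n = 0.75 × 48 × 6.363 = 229.1 kips.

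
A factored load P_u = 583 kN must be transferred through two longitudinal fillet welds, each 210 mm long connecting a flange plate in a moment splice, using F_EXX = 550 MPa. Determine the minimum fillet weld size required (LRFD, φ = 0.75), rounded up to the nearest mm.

w = 8 mm

Total weld length L = 420 mm.
Required throat t_e = P_u / (φ × 0.6 F_EXX × L) = 583 / (0.75 × 0.6 × 550 × 420 × 10⁻³) = 5.608 mm.
Required leg w = t_e / 0.707 = 7.933 mm → use 8 mm.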